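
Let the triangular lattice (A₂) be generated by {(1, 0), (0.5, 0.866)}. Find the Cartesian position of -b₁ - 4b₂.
(-3, -3.464)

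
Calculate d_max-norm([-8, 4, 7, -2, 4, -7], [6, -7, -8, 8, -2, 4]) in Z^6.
15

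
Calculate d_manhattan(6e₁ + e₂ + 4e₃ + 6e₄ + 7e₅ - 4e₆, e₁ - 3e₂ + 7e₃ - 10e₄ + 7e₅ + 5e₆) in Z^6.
37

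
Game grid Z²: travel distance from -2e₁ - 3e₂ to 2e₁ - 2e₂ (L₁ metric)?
5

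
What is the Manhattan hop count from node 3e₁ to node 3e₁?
0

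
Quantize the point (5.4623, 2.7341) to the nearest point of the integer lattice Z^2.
(5, 3)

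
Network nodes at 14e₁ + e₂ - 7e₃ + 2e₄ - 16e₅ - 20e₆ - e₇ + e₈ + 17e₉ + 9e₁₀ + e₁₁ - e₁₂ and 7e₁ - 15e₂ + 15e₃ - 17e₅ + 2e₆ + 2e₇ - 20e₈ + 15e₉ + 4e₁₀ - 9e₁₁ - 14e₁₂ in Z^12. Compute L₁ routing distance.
124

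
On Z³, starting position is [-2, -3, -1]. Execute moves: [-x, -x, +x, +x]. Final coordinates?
(-2, -3, -1)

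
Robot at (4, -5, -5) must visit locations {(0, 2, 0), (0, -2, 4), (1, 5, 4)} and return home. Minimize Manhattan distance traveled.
48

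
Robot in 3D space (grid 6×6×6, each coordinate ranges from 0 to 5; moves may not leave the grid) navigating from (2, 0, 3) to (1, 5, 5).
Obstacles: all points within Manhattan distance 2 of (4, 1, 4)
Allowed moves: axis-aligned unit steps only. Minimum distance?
8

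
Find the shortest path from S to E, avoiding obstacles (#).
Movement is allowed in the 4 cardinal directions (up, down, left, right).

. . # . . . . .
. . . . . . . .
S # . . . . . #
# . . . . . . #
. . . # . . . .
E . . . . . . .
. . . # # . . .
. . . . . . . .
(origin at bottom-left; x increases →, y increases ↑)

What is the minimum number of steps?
9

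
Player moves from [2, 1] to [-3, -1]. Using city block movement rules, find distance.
7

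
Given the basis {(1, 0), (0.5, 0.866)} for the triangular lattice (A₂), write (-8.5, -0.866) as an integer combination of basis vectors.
-8b₁ - b₂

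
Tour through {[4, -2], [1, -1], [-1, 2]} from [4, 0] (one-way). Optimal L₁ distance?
11
(one optimal route: (4, 0) → (4, -2) → (1, -1) → (-1, 2))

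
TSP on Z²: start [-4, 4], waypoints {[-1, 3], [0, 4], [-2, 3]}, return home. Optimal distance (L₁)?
10
(one optimal route: (-4, 4) → (0, 4) → (-1, 3) → (-2, 3) → (-4, 4))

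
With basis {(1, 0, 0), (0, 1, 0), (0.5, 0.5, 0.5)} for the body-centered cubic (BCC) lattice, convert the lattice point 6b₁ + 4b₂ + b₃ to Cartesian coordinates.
(6.5, 4.5, 0.5)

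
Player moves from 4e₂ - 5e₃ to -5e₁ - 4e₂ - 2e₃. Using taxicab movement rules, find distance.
16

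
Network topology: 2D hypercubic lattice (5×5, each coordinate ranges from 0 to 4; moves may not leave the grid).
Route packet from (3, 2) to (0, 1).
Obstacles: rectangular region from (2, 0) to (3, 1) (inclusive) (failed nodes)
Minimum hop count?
4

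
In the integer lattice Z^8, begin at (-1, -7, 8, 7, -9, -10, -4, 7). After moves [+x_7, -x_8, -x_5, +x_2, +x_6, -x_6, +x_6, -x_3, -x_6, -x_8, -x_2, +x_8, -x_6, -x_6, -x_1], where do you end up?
(-2, -7, 7, 7, -10, -12, -3, 6)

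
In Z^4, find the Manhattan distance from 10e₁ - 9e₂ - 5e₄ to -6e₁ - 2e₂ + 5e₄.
33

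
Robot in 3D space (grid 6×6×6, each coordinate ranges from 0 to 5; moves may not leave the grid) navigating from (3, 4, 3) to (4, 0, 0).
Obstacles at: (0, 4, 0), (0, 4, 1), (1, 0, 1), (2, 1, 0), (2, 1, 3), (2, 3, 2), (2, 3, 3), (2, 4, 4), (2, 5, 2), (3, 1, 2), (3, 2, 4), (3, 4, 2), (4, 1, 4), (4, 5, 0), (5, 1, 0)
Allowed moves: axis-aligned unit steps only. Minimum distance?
8
(one shortest path: (3, 4, 3) → (4, 4, 3) → (4, 3, 3) → (4, 2, 3) → (4, 1, 3) → (4, 0, 3) → (4, 0, 2) → (4, 0, 1) → (4, 0, 0))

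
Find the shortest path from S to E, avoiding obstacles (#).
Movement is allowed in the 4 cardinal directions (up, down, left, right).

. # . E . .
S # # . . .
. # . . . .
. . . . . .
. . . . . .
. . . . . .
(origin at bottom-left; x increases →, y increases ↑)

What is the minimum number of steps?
8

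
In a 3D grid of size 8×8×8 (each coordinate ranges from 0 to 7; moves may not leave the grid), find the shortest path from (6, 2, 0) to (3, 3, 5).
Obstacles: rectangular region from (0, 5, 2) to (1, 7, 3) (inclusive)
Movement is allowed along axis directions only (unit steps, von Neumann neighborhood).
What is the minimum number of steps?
9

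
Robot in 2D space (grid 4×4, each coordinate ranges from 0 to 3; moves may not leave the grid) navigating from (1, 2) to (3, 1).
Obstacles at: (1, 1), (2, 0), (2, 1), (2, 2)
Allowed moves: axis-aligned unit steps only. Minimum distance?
5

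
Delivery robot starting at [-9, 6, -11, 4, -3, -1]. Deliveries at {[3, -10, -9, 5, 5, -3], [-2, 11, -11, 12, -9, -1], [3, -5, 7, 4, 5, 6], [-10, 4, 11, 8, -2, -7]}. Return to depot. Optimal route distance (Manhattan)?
194
(one optimal route: (-9, 6, -11, 4, -3, -1) → (-2, 11, -11, 12, -9, -1) → (3, -10, -9, 5, 5, -3) → (3, -5, 7, 4, 5, 6) → (-10, 4, 11, 8, -2, -7) → (-9, 6, -11, 4, -3, -1))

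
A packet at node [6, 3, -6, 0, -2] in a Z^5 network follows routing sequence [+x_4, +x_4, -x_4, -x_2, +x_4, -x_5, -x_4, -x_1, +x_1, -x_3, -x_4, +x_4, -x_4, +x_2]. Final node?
(6, 3, -7, 0, -3)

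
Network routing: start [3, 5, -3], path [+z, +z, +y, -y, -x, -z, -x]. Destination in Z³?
(1, 5, -2)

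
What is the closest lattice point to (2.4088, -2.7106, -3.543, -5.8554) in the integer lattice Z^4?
(2, -3, -4, -6)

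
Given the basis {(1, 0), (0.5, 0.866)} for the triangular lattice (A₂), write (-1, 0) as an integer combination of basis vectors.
-b₁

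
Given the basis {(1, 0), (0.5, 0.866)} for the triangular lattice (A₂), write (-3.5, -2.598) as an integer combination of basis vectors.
-2b₁ - 3b₂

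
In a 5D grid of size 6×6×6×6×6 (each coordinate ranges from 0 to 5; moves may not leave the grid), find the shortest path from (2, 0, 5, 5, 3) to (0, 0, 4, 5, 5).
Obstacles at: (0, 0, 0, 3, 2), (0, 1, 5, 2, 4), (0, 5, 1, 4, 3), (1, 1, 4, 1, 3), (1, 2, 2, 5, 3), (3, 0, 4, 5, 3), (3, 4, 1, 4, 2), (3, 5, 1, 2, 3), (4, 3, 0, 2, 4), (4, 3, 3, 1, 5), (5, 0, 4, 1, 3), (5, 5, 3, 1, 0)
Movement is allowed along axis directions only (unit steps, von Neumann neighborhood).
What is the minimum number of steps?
5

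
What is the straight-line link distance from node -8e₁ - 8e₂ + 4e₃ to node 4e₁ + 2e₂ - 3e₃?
17.1172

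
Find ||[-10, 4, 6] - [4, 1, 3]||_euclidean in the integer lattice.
14.6287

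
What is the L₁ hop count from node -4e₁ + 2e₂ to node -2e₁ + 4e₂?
4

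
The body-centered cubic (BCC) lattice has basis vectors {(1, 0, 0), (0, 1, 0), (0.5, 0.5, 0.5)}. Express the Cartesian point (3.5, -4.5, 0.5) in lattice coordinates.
3b₁ - 5b₂ + b₃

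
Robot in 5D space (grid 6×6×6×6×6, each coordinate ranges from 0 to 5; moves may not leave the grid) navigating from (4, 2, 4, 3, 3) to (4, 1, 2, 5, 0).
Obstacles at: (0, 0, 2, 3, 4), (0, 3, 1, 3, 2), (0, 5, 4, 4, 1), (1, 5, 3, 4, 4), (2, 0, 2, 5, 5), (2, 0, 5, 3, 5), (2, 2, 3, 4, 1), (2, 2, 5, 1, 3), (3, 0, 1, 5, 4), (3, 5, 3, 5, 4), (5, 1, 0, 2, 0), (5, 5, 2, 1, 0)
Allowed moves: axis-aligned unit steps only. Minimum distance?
8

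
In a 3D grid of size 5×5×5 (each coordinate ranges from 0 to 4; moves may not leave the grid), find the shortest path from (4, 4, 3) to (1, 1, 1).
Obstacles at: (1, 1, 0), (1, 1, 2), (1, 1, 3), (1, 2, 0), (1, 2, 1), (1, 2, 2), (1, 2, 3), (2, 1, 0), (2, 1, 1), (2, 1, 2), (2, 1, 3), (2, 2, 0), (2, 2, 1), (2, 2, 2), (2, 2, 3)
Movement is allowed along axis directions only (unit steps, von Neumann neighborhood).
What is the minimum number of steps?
10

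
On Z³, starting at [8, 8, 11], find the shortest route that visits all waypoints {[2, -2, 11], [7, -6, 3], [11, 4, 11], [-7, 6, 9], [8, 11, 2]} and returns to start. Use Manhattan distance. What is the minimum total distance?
96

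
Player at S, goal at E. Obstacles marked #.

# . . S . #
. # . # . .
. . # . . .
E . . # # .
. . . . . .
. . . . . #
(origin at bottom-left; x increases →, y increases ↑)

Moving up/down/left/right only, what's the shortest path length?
12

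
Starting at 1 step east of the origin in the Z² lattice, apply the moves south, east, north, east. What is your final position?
(3, 0)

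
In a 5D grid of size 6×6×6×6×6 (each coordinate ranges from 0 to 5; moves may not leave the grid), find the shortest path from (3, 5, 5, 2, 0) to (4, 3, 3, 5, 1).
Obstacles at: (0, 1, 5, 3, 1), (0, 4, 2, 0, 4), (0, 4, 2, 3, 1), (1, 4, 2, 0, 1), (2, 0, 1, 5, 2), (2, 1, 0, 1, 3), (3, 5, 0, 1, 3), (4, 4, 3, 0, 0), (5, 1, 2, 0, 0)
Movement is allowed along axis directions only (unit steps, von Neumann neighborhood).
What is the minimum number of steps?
9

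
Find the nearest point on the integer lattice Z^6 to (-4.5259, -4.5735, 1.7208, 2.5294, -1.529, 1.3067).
(-5, -5, 2, 3, -2, 1)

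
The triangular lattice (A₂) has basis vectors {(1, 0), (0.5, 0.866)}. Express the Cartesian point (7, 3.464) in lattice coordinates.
5b₁ + 4b₂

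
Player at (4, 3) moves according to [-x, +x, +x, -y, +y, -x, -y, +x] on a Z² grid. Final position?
(5, 2)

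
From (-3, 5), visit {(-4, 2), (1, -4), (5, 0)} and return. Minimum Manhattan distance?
36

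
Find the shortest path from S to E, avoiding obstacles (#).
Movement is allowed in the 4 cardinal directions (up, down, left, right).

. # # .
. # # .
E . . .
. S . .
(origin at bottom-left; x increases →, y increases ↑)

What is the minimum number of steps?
2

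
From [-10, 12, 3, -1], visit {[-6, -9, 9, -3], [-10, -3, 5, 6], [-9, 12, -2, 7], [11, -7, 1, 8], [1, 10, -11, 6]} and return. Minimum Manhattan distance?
162
(one optimal route: (-10, 12, 3, -1) → (-10, -3, 5, 6) → (-6, -9, 9, -3) → (11, -7, 1, 8) → (1, 10, -11, 6) → (-9, 12, -2, 7) → (-10, 12, 3, -1))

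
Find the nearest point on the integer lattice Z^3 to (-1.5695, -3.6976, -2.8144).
(-2, -4, -3)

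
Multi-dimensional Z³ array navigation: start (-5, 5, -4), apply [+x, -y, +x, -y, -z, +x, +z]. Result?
(-2, 3, -4)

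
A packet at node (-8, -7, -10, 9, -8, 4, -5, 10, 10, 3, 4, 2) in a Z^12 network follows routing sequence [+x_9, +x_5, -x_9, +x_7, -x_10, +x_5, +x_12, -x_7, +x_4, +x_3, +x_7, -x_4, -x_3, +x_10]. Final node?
(-8, -7, -10, 9, -6, 4, -4, 10, 10, 3, 4, 3)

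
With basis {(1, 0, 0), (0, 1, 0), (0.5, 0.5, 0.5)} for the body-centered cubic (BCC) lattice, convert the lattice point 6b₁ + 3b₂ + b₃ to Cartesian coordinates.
(6.5, 3.5, 0.5)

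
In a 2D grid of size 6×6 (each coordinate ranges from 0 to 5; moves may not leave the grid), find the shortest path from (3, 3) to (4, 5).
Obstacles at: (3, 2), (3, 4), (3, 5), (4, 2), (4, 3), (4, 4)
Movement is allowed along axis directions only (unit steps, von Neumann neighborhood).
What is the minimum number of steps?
11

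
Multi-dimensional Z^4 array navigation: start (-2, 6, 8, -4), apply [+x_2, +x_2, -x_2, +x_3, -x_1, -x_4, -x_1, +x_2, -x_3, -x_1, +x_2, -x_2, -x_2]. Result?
(-5, 7, 8, -5)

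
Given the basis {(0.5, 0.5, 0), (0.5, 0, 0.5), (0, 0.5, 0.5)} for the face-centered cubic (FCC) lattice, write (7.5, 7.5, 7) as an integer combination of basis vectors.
8b₁ + 7b₂ + 7b₃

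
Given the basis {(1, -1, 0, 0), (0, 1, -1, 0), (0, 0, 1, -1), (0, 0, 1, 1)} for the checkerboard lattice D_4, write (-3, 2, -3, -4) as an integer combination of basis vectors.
-3b₁ - b₂ - 4b₄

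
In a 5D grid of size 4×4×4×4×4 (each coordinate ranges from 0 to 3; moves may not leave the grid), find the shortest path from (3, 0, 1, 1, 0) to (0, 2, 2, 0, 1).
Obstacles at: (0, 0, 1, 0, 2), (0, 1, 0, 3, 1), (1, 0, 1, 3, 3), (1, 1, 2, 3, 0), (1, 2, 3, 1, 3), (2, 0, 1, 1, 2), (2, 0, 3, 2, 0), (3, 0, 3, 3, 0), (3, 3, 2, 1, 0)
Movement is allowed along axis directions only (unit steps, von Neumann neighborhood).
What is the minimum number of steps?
8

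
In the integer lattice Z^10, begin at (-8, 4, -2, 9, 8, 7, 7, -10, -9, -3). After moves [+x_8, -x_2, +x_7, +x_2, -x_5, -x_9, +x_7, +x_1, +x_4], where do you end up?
(-7, 4, -2, 10, 7, 7, 9, -9, -10, -3)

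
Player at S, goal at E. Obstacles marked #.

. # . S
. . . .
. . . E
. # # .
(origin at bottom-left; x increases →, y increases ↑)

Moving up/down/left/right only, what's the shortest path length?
2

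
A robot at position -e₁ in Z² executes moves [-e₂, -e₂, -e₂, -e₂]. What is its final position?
(-1, -4)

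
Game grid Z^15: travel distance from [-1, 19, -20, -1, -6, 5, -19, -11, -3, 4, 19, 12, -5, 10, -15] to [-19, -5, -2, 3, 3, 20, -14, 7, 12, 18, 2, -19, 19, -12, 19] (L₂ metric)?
76.0395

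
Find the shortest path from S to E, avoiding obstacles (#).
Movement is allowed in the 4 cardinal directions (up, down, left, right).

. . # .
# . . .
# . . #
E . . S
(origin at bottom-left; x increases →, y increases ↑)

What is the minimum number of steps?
3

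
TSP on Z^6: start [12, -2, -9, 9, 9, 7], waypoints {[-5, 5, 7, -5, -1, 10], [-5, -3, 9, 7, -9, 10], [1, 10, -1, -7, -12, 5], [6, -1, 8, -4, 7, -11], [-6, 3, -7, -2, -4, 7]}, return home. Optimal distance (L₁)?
270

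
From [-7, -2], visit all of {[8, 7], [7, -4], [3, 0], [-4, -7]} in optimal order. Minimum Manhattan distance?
42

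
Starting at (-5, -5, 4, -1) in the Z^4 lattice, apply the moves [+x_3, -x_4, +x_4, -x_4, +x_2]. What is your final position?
(-5, -4, 5, -2)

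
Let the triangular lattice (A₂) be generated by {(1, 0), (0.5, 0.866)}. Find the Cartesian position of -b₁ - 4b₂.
(-3, -3.464)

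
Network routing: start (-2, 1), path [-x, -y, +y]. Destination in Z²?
(-3, 1)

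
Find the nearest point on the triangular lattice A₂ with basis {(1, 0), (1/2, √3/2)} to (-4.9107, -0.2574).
(-5, 0)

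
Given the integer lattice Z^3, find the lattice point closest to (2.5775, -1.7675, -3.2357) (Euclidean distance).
(3, -2, -3)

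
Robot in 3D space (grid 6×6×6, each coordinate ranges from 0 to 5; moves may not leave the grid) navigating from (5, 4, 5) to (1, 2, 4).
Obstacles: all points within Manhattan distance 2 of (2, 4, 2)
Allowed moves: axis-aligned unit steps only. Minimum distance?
7
(one shortest path: (5, 4, 5) → (4, 4, 5) → (3, 4, 5) → (2, 4, 5) → (1, 4, 5) → (1, 3, 5) → (1, 2, 5) → (1, 2, 4))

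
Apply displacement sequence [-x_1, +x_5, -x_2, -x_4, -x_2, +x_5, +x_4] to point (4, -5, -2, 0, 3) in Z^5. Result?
(3, -7, -2, 0, 5)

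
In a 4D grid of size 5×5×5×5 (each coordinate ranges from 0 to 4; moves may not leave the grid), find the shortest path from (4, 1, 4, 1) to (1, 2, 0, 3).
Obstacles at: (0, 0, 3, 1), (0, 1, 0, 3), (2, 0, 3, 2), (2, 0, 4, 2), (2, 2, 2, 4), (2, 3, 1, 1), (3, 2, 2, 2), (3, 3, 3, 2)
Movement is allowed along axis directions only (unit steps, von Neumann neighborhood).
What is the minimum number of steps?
10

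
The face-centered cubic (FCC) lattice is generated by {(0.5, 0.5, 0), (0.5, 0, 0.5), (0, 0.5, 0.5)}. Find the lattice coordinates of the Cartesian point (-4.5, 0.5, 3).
-7b₁ - 2b₂ + 8b₃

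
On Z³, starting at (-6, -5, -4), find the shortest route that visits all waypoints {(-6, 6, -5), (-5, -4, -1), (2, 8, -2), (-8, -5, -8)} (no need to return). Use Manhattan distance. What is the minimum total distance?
45
(one optimal route: (-6, -5, -4) → (-5, -4, -1) → (-8, -5, -8) → (-6, 6, -5) → (2, 8, -2))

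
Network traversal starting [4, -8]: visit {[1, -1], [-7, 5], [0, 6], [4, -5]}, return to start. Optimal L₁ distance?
50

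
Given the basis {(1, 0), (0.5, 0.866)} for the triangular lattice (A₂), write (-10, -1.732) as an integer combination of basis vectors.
-9b₁ - 2b₂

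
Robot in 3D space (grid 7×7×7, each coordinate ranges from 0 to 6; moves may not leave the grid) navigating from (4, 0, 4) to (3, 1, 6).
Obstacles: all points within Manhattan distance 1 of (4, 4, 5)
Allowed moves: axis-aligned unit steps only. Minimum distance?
4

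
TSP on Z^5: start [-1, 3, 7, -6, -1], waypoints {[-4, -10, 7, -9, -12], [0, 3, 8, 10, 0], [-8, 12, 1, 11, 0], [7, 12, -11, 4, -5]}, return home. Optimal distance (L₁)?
184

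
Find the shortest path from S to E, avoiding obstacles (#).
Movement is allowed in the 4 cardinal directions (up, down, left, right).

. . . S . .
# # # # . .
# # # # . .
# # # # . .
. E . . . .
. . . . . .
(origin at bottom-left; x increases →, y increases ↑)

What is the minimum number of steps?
8
(one shortest path: (3, 5) → (4, 5) → (4, 4) → (4, 3) → (4, 2) → (4, 1) → (3, 1) → (2, 1) → (1, 1))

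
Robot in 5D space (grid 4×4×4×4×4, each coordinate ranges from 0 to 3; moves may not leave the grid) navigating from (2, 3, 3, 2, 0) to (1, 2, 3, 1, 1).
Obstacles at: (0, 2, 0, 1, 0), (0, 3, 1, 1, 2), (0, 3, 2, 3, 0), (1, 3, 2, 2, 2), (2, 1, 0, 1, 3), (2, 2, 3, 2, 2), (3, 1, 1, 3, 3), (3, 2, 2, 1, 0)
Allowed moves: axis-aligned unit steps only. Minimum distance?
4
(one shortest path: (2, 3, 3, 2, 0) → (1, 3, 3, 2, 0) → (1, 2, 3, 2, 0) → (1, 2, 3, 1, 0) → (1, 2, 3, 1, 1))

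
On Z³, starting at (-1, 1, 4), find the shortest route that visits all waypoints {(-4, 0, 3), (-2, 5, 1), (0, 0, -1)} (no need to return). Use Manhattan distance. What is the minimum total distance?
22
(one optimal route: (-1, 1, 4) → (-4, 0, 3) → (0, 0, -1) → (-2, 5, 1))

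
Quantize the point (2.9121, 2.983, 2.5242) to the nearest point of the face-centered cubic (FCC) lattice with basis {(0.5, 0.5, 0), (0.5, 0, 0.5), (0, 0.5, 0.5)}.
(2.5, 3, 2.5)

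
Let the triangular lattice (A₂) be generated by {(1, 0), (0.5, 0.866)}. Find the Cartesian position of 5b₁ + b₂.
(5.5, 0.866)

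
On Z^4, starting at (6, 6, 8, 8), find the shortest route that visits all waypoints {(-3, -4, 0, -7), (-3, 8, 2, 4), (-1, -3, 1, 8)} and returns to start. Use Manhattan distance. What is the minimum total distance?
88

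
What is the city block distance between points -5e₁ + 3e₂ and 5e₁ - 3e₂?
16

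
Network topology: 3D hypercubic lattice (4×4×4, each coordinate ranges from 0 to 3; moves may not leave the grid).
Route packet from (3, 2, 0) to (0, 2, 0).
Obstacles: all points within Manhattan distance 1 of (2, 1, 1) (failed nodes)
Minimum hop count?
3
(one shortest path: (3, 2, 0) → (2, 2, 0) → (1, 2, 0) → (0, 2, 0))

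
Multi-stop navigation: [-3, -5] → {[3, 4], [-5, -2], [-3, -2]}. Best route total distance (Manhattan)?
19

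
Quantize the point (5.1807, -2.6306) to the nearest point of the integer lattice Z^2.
(5, -3)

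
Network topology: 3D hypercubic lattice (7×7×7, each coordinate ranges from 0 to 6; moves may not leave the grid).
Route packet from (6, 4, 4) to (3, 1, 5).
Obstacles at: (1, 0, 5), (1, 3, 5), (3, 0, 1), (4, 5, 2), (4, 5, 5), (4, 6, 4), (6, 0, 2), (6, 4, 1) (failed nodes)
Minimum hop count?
7
(one shortest path: (6, 4, 4) → (5, 4, 4) → (4, 4, 4) → (3, 4, 4) → (3, 3, 4) → (3, 2, 4) → (3, 1, 4) → (3, 1, 5))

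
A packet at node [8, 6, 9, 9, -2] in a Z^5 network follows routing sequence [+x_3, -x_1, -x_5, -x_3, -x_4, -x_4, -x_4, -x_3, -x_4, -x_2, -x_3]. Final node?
(7, 5, 7, 5, -3)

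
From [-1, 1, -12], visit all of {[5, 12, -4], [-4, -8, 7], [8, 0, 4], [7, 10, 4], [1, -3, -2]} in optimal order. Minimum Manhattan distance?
81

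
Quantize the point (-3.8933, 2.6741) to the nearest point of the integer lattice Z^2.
(-4, 3)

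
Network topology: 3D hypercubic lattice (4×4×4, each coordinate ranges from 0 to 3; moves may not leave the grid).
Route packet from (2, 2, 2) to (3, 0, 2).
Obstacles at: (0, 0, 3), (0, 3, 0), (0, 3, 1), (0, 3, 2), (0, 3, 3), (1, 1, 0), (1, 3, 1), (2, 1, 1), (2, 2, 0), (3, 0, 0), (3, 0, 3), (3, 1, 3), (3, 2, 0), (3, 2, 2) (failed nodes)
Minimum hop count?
3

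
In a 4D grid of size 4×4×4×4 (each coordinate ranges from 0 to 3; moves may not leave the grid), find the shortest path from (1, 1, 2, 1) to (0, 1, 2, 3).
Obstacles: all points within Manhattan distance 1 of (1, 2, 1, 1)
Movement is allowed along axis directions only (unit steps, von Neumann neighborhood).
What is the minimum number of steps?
3
(one shortest path: (1, 1, 2, 1) → (0, 1, 2, 1) → (0, 1, 2, 2) → (0, 1, 2, 3))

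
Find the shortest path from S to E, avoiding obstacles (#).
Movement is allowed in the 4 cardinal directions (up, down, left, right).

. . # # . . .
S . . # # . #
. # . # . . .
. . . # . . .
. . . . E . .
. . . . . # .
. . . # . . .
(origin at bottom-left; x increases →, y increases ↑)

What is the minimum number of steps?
7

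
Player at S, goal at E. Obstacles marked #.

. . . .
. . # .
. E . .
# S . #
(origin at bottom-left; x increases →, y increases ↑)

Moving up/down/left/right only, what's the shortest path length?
1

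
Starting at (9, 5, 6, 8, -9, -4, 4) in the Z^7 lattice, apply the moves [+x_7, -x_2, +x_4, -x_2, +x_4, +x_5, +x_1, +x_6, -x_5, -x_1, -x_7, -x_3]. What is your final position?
(9, 3, 5, 10, -9, -3, 4)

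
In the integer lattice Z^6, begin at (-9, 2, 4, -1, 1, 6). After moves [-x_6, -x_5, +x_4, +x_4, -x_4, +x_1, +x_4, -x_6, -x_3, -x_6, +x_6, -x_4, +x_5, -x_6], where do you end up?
(-8, 2, 3, 0, 1, 3)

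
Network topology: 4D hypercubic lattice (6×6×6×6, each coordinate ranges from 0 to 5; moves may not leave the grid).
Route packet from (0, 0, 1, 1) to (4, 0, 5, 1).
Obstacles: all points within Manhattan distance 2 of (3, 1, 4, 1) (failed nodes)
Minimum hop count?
10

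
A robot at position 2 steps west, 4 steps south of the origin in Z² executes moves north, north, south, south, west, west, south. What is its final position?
(-4, -5)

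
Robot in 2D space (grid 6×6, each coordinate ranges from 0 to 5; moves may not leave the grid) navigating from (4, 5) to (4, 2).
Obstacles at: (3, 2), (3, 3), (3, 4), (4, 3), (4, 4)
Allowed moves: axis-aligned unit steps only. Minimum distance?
5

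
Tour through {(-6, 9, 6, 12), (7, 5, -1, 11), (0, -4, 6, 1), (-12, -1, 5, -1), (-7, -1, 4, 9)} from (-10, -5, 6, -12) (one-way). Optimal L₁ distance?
97
(one optimal route: (-10, -5, 6, -12) → (-12, -1, 5, -1) → (0, -4, 6, 1) → (-7, -1, 4, 9) → (-6, 9, 6, 12) → (7, 5, -1, 11))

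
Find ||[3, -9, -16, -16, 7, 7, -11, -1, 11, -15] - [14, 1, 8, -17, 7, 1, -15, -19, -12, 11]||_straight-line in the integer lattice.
48.775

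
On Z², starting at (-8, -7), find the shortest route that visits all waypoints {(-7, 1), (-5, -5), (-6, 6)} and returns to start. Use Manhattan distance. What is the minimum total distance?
32
(one optimal route: (-8, -7) → (-7, 1) → (-6, 6) → (-5, -5) → (-8, -7))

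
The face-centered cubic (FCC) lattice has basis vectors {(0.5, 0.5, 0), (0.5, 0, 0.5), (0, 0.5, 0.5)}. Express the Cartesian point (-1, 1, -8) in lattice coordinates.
8b₁ - 10b₂ - 6b₃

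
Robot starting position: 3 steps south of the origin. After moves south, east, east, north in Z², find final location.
(2, -3)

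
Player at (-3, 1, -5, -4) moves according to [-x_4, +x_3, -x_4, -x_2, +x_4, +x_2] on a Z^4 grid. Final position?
(-3, 1, -4, -5)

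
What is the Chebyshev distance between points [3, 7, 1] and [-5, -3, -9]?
10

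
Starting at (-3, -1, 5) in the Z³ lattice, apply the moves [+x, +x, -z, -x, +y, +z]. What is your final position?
(-2, 0, 5)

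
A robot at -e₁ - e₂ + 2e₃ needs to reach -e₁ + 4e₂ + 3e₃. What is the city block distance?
6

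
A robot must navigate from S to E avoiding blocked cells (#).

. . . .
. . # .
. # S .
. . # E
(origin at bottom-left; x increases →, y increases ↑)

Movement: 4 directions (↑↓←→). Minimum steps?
2
(one shortest path: (2, 1) → (3, 1) → (3, 0))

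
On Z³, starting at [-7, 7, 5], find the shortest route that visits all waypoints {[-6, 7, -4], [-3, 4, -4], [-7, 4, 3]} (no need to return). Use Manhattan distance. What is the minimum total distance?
22
(one optimal route: (-7, 7, 5) → (-7, 4, 3) → (-6, 7, -4) → (-3, 4, -4))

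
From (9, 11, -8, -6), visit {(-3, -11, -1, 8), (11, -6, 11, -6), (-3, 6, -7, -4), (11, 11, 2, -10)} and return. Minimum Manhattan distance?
146
(one optimal route: (9, 11, -8, -6) → (-3, 6, -7, -4) → (-3, -11, -1, 8) → (11, -6, 11, -6) → (11, 11, 2, -10) → (9, 11, -8, -6))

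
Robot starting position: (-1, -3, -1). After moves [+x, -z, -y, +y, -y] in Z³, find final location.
(0, -4, -2)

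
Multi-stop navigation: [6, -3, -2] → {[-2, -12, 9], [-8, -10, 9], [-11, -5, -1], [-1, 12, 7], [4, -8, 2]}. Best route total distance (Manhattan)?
85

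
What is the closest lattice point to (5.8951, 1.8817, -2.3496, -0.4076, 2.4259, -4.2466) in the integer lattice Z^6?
(6, 2, -2, 0, 2, -4)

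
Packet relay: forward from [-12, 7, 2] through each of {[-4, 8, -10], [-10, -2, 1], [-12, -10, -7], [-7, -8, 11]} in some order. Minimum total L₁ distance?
85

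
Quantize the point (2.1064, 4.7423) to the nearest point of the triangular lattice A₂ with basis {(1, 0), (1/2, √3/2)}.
(2, 5.196)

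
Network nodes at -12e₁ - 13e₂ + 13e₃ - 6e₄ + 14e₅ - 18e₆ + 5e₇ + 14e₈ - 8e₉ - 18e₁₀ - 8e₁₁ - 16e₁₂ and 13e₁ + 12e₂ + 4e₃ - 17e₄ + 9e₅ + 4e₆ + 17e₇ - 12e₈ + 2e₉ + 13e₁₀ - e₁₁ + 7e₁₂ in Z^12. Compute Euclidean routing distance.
66.4831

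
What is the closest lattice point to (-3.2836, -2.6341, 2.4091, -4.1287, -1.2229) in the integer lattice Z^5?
(-3, -3, 2, -4, -1)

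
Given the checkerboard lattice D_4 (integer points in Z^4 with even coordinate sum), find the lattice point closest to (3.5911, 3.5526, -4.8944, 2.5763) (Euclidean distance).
(4, 4, -5, 3)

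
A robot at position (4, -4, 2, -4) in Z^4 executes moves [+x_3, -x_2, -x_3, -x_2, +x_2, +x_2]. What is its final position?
(4, -4, 2, -4)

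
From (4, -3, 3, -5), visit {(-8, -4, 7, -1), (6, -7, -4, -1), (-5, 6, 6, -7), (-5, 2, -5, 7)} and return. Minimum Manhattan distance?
116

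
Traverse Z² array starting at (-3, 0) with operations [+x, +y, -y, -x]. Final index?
(-3, 0)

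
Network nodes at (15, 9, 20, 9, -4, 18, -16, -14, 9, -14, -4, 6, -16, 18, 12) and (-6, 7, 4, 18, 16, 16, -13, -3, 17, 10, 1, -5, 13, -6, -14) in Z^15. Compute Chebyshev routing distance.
29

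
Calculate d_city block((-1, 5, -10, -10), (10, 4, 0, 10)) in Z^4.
42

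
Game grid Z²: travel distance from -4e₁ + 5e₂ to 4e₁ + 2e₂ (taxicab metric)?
11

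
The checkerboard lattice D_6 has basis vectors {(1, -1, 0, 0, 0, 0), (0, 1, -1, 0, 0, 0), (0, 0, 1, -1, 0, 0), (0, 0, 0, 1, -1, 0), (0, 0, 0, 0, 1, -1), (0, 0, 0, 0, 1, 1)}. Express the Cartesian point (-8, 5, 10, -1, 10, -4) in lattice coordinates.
-8b₁ - 3b₂ + 7b₃ + 6b₄ + 10b₅ + 6b₆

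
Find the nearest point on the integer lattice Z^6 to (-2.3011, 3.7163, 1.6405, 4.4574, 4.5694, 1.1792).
(-2, 4, 2, 4, 5, 1)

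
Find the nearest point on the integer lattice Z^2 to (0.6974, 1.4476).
(1, 1)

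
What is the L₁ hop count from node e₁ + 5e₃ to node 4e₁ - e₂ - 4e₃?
13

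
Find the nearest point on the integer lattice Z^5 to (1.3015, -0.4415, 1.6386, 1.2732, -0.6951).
(1, 0, 2, 1, -1)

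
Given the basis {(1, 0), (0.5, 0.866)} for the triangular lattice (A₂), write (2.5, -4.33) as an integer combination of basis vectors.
5b₁ - 5b₂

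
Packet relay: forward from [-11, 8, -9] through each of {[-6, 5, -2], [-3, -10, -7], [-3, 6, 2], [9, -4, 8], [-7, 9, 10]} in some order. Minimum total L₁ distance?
102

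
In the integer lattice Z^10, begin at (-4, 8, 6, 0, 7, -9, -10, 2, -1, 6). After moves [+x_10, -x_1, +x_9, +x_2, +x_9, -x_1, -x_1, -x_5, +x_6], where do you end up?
(-7, 9, 6, 0, 6, -8, -10, 2, 1, 7)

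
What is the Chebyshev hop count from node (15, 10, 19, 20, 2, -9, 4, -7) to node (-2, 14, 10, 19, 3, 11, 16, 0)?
20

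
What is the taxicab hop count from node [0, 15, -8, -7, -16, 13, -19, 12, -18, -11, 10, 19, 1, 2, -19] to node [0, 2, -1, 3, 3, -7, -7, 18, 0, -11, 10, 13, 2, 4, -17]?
116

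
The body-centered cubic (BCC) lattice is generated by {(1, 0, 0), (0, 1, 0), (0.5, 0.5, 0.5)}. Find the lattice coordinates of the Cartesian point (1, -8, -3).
4b₁ - 5b₂ - 6b₃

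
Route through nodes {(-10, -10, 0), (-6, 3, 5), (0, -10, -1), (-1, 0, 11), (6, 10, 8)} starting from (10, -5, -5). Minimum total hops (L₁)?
86
(one optimal route: (10, -5, -5) → (0, -10, -1) → (-10, -10, 0) → (-6, 3, 5) → (-1, 0, 11) → (6, 10, 8))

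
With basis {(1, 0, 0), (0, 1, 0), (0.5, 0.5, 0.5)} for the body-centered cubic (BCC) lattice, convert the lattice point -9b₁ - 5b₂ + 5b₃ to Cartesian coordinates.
(-6.5, -2.5, 2.5)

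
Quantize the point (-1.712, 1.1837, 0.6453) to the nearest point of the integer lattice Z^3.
(-2, 1, 1)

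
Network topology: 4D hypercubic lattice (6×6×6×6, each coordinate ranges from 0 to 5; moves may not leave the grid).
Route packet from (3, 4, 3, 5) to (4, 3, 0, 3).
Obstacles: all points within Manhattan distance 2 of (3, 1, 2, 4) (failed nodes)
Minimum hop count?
7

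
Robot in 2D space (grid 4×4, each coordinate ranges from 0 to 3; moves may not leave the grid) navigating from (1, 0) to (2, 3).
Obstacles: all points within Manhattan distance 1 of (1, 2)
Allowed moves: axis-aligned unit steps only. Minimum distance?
6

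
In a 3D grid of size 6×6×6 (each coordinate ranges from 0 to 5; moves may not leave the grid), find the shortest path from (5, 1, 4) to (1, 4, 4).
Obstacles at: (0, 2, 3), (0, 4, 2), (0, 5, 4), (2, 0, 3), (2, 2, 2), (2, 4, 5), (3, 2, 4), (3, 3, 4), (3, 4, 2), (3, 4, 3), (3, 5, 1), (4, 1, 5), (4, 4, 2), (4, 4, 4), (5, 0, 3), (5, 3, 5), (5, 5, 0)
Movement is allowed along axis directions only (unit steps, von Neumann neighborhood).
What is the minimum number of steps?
7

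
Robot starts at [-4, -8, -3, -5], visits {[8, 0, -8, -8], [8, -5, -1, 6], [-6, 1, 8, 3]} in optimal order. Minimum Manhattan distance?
86
(one optimal route: (-4, -8, -3, -5) → (8, 0, -8, -8) → (8, -5, -1, 6) → (-6, 1, 8, 3))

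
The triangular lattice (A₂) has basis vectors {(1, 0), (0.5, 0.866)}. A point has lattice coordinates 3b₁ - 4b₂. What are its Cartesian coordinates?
(1, -3.464)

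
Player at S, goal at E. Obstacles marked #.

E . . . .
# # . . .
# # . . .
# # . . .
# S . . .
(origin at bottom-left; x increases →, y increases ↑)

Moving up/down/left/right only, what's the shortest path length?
7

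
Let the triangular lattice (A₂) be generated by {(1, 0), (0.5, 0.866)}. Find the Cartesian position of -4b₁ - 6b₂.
(-7, -5.196)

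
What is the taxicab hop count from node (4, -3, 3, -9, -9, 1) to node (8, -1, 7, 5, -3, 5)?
34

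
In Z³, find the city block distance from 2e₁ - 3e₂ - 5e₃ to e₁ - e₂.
8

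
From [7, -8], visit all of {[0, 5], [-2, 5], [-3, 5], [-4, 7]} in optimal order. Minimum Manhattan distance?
26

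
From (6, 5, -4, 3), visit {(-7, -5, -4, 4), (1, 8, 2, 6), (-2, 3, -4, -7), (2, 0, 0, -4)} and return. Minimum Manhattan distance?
100
(one optimal route: (6, 5, -4, 3) → (-7, -5, -4, 4) → (-2, 3, -4, -7) → (2, 0, 0, -4) → (1, 8, 2, 6) → (6, 5, -4, 3))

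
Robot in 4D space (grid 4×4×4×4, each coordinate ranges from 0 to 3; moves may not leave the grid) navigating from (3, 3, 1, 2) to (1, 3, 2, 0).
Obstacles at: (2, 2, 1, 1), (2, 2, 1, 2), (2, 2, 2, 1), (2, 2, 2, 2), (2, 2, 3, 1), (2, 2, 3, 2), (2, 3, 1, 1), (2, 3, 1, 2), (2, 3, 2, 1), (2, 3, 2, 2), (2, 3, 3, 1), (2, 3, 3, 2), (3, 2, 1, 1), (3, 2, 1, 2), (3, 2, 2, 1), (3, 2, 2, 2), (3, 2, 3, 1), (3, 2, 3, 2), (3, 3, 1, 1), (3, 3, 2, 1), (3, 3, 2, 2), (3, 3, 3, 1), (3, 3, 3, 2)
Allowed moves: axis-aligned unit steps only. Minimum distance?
7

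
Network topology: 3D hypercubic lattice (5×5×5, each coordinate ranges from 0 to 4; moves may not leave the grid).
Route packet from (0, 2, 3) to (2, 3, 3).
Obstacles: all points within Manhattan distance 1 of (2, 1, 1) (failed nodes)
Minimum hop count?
3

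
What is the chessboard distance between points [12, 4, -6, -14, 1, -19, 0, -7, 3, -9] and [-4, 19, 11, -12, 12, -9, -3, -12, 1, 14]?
23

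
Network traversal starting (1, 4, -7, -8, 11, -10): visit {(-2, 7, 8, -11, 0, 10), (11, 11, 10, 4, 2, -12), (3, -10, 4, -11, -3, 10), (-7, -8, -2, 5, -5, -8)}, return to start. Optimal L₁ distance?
254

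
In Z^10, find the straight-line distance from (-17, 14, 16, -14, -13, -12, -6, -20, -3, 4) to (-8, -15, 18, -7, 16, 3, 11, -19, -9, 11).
49.1528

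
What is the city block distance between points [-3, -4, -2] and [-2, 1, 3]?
11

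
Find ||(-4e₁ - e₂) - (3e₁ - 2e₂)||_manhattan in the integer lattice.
8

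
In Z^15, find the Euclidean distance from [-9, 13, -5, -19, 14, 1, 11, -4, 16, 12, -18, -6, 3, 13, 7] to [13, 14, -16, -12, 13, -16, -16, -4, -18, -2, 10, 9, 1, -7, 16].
67.2309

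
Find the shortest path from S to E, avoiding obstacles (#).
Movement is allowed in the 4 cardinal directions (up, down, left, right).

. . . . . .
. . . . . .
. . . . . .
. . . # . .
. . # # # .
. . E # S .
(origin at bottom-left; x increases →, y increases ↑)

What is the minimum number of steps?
12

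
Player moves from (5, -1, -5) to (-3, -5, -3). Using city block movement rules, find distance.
14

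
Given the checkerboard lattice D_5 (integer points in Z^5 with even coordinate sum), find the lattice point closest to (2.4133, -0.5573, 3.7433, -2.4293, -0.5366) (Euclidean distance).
(2, -1, 4, -2, -1)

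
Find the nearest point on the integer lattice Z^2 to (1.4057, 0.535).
(1, 1)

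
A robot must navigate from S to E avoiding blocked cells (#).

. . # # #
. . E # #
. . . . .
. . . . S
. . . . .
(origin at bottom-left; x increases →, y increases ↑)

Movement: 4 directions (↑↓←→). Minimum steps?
4
(one shortest path: (4, 1) → (3, 1) → (2, 1) → (2, 2) → (2, 3))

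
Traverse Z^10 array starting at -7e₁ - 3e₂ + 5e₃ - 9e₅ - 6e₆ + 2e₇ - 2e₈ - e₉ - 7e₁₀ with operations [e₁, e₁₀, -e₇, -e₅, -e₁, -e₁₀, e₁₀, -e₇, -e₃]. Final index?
(-7, -3, 4, 0, -10, -6, 0, -2, -1, -6)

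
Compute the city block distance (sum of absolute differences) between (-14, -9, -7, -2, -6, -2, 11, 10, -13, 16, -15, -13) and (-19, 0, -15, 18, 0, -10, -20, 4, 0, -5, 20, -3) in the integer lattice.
172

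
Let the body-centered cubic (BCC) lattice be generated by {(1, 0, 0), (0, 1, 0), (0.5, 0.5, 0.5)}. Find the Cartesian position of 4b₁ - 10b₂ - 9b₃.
(-0.5, -14.5, -4.5)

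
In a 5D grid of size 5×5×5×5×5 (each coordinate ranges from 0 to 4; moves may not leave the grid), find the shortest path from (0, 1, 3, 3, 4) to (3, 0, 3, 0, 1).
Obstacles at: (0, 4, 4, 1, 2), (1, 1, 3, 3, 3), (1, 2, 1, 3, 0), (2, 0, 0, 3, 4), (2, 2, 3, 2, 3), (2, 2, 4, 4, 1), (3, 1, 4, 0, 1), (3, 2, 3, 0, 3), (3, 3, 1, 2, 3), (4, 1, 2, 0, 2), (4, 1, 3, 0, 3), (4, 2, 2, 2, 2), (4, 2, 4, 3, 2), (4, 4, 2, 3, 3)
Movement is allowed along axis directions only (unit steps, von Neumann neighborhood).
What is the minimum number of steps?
10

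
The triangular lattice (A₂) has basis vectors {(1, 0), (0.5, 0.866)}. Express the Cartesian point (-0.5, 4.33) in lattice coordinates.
-3b₁ + 5b₂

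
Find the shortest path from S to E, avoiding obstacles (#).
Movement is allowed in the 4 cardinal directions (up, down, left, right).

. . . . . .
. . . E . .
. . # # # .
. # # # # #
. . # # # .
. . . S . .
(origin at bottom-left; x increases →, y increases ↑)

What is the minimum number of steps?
10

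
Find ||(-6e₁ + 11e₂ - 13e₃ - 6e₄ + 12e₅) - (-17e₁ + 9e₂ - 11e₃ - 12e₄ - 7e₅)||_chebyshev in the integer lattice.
19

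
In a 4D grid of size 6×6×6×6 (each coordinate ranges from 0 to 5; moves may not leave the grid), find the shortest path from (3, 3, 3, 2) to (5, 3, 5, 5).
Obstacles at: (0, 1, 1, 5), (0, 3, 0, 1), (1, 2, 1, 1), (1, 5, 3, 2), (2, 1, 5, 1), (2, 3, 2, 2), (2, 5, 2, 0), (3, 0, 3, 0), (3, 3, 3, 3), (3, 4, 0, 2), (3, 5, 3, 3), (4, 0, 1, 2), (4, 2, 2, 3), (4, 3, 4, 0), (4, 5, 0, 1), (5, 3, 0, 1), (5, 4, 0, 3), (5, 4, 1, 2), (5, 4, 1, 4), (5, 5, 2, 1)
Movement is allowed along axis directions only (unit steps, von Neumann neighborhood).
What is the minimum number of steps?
7
(one shortest path: (3, 3, 3, 2) → (4, 3, 3, 2) → (5, 3, 3, 2) → (5, 3, 4, 2) → (5, 3, 5, 2) → (5, 3, 5, 3) → (5, 3, 5, 4) → (5, 3, 5, 5))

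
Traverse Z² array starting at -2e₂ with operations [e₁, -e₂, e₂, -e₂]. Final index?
(1, -3)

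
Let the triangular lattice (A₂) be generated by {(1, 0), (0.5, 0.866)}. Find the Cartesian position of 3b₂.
(1.5, 2.598)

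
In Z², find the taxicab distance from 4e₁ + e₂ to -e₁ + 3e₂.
7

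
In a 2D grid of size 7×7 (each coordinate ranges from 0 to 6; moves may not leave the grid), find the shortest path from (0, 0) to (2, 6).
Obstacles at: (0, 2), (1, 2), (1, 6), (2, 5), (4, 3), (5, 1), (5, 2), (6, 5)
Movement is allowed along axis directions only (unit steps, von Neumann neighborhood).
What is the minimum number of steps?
10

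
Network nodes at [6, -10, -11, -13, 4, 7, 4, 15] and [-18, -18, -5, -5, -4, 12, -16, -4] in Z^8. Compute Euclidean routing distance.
39.8748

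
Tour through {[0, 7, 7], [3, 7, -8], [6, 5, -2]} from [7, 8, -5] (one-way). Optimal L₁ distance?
36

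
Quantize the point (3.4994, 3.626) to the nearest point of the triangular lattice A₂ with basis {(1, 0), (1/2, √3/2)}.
(3, 3.464)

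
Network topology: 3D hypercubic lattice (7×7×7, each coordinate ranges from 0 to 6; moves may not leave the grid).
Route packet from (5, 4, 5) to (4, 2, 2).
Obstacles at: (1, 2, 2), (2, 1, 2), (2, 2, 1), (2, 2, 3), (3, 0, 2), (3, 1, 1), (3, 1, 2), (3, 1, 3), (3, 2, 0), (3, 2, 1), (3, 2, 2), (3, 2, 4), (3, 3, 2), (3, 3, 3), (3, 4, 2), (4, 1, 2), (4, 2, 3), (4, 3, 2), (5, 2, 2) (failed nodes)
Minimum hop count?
8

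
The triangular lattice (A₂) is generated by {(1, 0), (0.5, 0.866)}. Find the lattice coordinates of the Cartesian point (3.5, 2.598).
2b₁ + 3b₂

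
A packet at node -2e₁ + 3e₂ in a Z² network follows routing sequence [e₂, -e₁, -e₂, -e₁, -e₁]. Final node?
(-5, 3)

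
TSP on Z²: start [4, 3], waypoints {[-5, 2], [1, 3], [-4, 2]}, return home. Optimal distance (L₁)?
20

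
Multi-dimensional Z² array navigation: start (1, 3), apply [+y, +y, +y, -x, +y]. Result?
(0, 7)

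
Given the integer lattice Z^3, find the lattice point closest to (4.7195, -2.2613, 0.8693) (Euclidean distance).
(5, -2, 1)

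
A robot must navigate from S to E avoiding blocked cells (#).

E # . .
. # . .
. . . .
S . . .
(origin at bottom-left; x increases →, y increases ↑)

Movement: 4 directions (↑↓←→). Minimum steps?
3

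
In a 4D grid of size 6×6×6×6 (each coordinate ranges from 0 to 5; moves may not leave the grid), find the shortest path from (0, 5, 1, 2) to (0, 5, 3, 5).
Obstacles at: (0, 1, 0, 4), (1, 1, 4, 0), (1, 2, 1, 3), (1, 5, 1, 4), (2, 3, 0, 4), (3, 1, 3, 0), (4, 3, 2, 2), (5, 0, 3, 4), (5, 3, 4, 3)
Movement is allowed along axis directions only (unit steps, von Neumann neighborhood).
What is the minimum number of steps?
5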